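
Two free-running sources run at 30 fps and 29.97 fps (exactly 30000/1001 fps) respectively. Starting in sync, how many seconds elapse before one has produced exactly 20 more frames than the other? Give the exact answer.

2002/3 seconds

The gap grows by |30000/1001 − 30| = 30/1001 frames per second.
Time for a 20-frame gap: 20 ÷ (30/1001) = 2002/3 s.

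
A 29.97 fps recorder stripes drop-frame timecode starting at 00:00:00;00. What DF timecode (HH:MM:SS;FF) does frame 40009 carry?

00:22:14;29

Each 10-minute DF block holds 10 × 60 × 30 − 9 × 2 = 17982 frames. 40009 ÷ 17982 → 2 full blocks, remainder 4045.
Within the partial block the first minute is 1800 frames and each further minute 1798, so 2 further minute boundaries passed. Total skipped labels = 18 × 2 + 2 × 2 = 40.
Non-drop label index = 40009 + 40 = 40049; at 30 labels/s that is 00:22:14:29, i.e. DF 00:22:14;29.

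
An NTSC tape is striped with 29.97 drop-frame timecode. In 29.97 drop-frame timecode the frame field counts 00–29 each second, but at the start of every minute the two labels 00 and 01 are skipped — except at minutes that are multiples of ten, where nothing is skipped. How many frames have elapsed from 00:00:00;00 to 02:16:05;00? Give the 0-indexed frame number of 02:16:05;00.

Complete 10-minute blocks: 13, each 17982 frames → 233766.
Remaining 6 whole minutes in the current block: 1800 + 5 × 1798 = 10790 frames.
Within the current minute: 5 × 30 + 0 − 2 = 148 (labels ;00/;01 skipped at this minute). Total = 233766 + 10790 + 148 = 244704.

244704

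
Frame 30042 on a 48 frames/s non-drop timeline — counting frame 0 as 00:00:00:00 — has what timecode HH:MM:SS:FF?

30042 ÷ 48 = 625 full seconds, remainder 42 frames.
625 s = 0 h 10 min 25 s.
Timecode: 00:10:25:42.

00:10:25:42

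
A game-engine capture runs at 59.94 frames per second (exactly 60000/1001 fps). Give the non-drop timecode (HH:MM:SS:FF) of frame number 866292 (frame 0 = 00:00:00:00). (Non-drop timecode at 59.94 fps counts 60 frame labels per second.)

866292 ÷ 60 = 14438 full seconds, remainder 12 frames.
14438 s = 4 h 0 min 38 s.
Timecode: 04:00:38:12.

04:00:38:12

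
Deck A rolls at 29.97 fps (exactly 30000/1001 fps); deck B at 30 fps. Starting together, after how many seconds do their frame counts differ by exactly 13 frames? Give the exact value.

13013/30 seconds

The gap grows by |30 − 30000/1001| = 30/1001 frames per second.
Time for a 13-frame gap: 13 ÷ (30/1001) = 13013/30 s.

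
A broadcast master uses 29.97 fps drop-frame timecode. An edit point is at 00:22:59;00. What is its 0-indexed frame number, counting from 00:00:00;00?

41330

As if non-drop at 30 labels/s: (0 × 3600 + 22 × 60 + 59) × 30 + 0 = 41370.
Minute boundaries passed: 22; those not divisible by 10: 22 − 2 = 20; dropped labels = 2 × 20 = 40.
Actual frame index = 41370 − 40 = 41330.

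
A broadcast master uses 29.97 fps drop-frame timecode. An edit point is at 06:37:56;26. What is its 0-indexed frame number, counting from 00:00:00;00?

As if non-drop at 30 labels/s: (6 × 3600 + 37 × 60 + 56) × 30 + 26 = 716306.
Minute boundaries passed: 397; those not divisible by 10: 397 − 39 = 358; dropped labels = 2 × 358 = 716.
Actual frame index = 716306 − 716 = 715590.

715590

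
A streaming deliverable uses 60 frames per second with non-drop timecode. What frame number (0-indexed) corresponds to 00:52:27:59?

188879

Total seconds to the label: (0 × 3600 + 52 × 60 + 27) = 3147.
Frame index = 3147 × 60 + 59 = 188879.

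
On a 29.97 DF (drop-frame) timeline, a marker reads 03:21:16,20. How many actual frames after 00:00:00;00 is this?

As if non-drop at 30 labels/s: (3 × 3600 + 21 × 60 + 16) × 30 + 20 = 362300.
Minute boundaries passed: 201; those not divisible by 10: 201 − 20 = 181; dropped labels = 2 × 181 = 362.
Actual frame index = 362300 − 362 = 361938.

361938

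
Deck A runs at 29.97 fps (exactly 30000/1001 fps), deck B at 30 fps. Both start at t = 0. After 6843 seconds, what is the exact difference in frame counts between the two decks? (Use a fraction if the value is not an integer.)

A emits 30000/1001 × 6843 = 205290000/1001 frames; B emits 30 × 6843 = 205290.
Difference = 205290/1001 frames (≈ 205.0849); B is ahead of A.

205290/1001 frames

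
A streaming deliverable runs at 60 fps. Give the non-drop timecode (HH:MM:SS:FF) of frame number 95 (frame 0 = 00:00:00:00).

95 ÷ 60 = 1 full seconds, remainder 35 frames.
1 s = 0 h 0 min 1 s.
Timecode: 00:00:01:35.

00:00:01:35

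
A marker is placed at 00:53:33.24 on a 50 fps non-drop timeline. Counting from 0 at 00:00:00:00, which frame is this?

Total seconds to the label: (0 × 3600 + 53 × 60 + 33) = 3213.
Frame index = 3213 × 50 + 24 = 160674.

160674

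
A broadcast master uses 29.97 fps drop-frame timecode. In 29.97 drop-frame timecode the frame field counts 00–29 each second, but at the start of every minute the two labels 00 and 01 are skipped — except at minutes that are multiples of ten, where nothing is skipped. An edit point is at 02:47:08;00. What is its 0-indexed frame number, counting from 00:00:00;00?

300538

Complete 10-minute blocks: 16, each 17982 frames → 287712.
Remaining 7 whole minutes in the current block: 1800 + 6 × 1798 = 12588 frames.
Within the current minute: 8 × 30 + 0 − 2 = 238 (labels ;00/;01 skipped at this minute). Total = 287712 + 12588 + 238 = 300538.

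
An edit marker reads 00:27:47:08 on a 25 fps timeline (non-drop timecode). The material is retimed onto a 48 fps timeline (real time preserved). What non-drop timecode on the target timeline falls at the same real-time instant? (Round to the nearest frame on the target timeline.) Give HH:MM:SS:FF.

00:27:47:15

Source frame index: (0×3600 + 27×60 + 47) × 25 + 8 = 41683.
Real time: 41683 / (25) = 41683/25 s.
Target frame: (41683/25) × (48) = 2000784/25 ≈ 80031.360 → 80031.
At 48 labels/s: frame 80031 → 00:27:47:15.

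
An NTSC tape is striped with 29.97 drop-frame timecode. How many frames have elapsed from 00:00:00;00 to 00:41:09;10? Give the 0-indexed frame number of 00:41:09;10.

Complete 10-minute blocks: 4, each 17982 frames → 71928.
Remaining 1 whole minute in the current block: 1800 + 0 × 1798 = 1800 frames.
Within the current minute: 9 × 30 + 10 − 2 = 278 (labels ;00/;01 skipped at this minute). Total = 71928 + 1800 + 278 = 74006.

74006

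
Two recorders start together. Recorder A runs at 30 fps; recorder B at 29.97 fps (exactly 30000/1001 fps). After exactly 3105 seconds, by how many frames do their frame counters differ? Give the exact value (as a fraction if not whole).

A emits 30 × 3105 = 93150 frames; B emits 30000/1001 × 3105 = 93150000/1001.
Difference = 93150/1001 frames (≈ 93.0569); B is behind A.

93150/1001 frames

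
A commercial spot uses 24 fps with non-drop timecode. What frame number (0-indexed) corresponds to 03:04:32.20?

Total seconds to the label: (3 × 3600 + 4 × 60 + 32) = 11072.
Frame index = 11072 × 24 + 20 = 265748.

frame 265748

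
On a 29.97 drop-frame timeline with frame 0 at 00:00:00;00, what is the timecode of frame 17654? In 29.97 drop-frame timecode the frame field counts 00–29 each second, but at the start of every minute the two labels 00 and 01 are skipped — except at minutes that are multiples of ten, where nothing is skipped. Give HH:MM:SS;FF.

Ten DF minutes hold 17982 frames, so frame 17654 lies in block 0 (frames 0–17981) with 17654 frames into that block.
The block's first minute is 1800 frames and the rest 1798 each; 17654 frames reaches minute 9, so 0 × 18 + 9 × 2 = 18 labels have been skipped so far.
Adding those back, label number 17654 + 18 = 17672 at 30 labels/s is 589 s + 2 f = 0 h 9 min 49 s frame 2, i.e. 00:09:49;02.

00:09:49;02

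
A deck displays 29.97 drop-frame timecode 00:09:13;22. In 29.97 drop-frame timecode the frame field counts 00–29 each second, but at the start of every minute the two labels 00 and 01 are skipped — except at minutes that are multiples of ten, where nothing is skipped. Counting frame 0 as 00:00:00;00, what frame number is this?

As if non-drop at 30 labels/s: (0 × 3600 + 9 × 60 + 13) × 30 + 22 = 16612.
Minute boundaries passed: 9; those not divisible by 10: 9 − 0 = 9; dropped labels = 2 × 9 = 18.
Actual frame index = 16612 − 18 = 16594.

16594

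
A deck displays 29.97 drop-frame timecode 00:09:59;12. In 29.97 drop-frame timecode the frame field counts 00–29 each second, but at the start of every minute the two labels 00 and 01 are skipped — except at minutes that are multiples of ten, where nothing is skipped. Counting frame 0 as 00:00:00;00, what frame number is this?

Complete 10-minute blocks: 0, each 17982 frames → 0.
Remaining 9 whole minutes in the current block: 1800 + 8 × 1798 = 16184 frames.
Within the current minute: 59 × 30 + 12 − 2 = 1780 (labels ;00/;01 skipped at this minute). Total = 0 + 16184 + 1780 = 17964.

17964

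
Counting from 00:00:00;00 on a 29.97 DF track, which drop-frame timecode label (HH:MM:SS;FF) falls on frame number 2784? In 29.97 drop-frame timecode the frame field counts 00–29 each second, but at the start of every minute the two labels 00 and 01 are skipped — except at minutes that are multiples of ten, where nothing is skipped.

00:01:32;26

Ten DF minutes hold 17982 frames, so frame 2784 lies in block 0 (frames 0–17981) with 2784 frames into that block.
The block's first minute is 1800 frames and the rest 1798 each; 2784 frames reaches minute 1, so 0 × 18 + 1 × 2 = 2 labels have been skipped so far.
Adding those back, label number 2784 + 2 = 2786 at 30 labels/s is 92 s + 26 f = 0 h 1 min 32 s frame 26, i.e. 00:01:32;26.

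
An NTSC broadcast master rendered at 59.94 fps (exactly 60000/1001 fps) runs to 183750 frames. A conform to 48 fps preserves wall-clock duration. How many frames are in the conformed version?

Target frames = source frames × (target rate / source rate) = 183750 × (48)/(60000/1001) = 183750 × 1001/1250 = 147147.

147147 frames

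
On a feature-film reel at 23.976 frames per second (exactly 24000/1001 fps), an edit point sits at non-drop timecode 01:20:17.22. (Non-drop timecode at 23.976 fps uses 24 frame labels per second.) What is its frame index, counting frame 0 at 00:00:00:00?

115630

Total seconds to the label: (1 × 3600 + 20 × 60 + 17) = 4817.
Frame index = 4817 × 24 + 22 = 115630.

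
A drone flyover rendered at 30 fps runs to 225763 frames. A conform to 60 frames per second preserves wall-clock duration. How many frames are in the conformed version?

Target frames = source frames × (target rate / source rate) = 225763 × (60)/(30) = 225763 × 2 = 451526.

451526 frames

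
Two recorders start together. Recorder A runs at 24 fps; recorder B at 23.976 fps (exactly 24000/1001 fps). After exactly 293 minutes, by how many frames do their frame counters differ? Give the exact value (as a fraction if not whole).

293 min = 17580 s.
A emits 24 × 17580 = 421920 frames; B emits 24000/1001 × 17580 = 421920000/1001.
Difference = 421920/1001 frames (≈ 421.4985); B is behind A.

421920/1001 frames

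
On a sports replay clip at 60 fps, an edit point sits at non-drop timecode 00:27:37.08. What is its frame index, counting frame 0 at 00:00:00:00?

99428

Total seconds to the label: (0 × 3600 + 27 × 60 + 37) = 1657.
Frame index = 1657 × 60 + 8 = 99428.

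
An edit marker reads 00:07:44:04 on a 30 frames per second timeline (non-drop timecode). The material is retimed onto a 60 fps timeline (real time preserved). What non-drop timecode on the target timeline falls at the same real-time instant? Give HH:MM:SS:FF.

Source frame index: (0×3600 + 7×60 + 44) × 30 + 4 = 13924.
Real time: 13924 / (30) = 6962/15 s.
Target frame: (6962/15) × (60) = 27848.
At 60 labels/s: frame 27848 → 00:07:44:08.

00:07:44:08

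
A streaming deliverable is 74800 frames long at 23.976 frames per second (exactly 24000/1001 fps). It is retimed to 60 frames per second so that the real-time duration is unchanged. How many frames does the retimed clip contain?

187187 frames

Target frames = source frames × (target rate / source rate) = 74800 × (60)/(24000/1001) = 74800 × 1001/400 = 187187.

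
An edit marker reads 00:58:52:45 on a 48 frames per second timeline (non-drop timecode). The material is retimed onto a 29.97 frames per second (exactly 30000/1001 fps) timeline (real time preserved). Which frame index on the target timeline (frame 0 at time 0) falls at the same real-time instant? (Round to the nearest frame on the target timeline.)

Source frame index: (0×3600 + 58×60 + 52) × 48 + 45 = 169581.
Real time: 169581 / (48) = 56527/16 s.
Target frame: (56527/16) × (30000/1001) = 105988125/1001 ≈ 105882.243 → 105882.

frame 105882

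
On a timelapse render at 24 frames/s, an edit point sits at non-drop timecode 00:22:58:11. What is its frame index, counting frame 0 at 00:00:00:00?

Total seconds to the label: (0 × 3600 + 22 × 60 + 58) = 1378.
Frame index = 1378 × 24 + 11 = 33083.

33083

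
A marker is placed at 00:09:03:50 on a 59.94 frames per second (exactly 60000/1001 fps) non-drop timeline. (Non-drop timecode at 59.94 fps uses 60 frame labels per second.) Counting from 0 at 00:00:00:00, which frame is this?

Total seconds to the label: (0 × 3600 + 9 × 60 + 3) = 543.
Frame index = 543 × 60 + 50 = 32630.

frame 32630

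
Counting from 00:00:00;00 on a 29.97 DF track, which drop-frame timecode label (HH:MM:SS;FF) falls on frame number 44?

00:00:01;14

Each 10-minute DF block holds 10 × 60 × 30 − 9 × 2 = 17982 frames. 44 ÷ 17982 → 0 full blocks, remainder 44.
Within the partial block the first minute is 1800 frames and each further minute 1798, so 0 further minute boundaries passed. Total skipped labels = 18 × 0 + 2 × 0 = 0.
Non-drop label index = 44 + 0 = 44; at 30 labels/s that is 00:00:01:14, i.e. DF 00:00:01;14.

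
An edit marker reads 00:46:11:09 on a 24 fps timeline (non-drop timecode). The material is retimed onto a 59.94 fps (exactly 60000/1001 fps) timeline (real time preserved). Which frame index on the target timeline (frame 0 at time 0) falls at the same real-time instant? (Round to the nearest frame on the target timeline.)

frame 166116

Source frame index: (0×3600 + 46×60 + 11) × 24 + 9 = 66513.
Real time: 66513 / (24) = 22171/8 s.
Target frame: (22171/8) × (60000/1001) = 166282500/1001 ≈ 166116.384 → 166116.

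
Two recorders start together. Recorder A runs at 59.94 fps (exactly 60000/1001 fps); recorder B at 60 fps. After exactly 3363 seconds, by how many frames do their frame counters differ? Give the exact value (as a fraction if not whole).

201780/1001 frames

A emits 60000/1001 × 3363 = 201780000/1001 frames; B emits 60 × 3363 = 201780.
Difference = 201780/1001 frames (≈ 201.5784); B is ahead of A.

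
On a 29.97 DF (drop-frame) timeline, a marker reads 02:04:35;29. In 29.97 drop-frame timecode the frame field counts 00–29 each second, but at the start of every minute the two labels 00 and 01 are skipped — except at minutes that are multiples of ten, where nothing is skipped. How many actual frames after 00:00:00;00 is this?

224055

As if non-drop at 30 labels/s: (2 × 3600 + 4 × 60 + 35) × 30 + 29 = 224279.
Minute boundaries passed: 124; those not divisible by 10: 124 − 12 = 112; dropped labels = 2 × 112 = 224.
Actual frame index = 224279 − 224 = 224055.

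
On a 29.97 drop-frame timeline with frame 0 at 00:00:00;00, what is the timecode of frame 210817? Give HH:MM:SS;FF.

Each 10-minute DF block holds 10 × 60 × 30 − 9 × 2 = 17982 frames. 210817 ÷ 17982 → 11 full blocks, remainder 13015.
Within the partial block the first minute is 1800 frames and each further minute 1798, so 7 further minute boundaries passed. Total skipped labels = 18 × 11 + 2 × 7 = 212.
Non-drop label index = 210817 + 212 = 211029; at 30 labels/s that is 01:57:14:09, i.e. DF 01:57:14;09.

01:57:14;09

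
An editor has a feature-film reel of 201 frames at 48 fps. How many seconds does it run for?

Running time = 201 / (48) = 4.1875 s.

4.1875 seconds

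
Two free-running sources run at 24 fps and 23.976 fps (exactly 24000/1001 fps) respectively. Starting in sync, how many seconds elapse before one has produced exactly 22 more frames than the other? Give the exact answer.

11011/12 seconds

The gap grows by |24000/1001 − 24| = 24/1001 frames per second.
Time for a 22-frame gap: 22 ÷ (24/1001) = 11011/12 s.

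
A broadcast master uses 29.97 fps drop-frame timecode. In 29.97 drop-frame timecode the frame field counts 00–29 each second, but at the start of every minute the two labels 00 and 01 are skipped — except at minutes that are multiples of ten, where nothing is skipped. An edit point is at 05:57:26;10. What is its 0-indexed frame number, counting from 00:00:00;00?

As if non-drop at 30 labels/s: (5 × 3600 + 57 × 60 + 26) × 30 + 10 = 643390.
Minute boundaries passed: 357; those not divisible by 10: 357 − 35 = 322; dropped labels = 2 × 322 = 644.
Actual frame index = 643390 − 644 = 642746.

642746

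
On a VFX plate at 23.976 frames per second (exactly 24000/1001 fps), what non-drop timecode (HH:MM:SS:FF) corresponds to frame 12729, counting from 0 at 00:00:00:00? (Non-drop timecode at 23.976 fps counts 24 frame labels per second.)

00:08:50:09

12729 ÷ 24 = 530 full seconds, remainder 9 frames.
530 s = 0 h 8 min 50 s.
Timecode: 00:08:50:09.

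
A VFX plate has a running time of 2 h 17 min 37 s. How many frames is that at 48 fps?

396336 frames

2 h 17 min 37 s = 8257 s.
Frames = 8257 × 48 = 396336.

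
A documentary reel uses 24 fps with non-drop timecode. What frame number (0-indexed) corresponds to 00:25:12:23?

36311

Total seconds to the label: (0 × 3600 + 25 × 60 + 12) = 1512.
Frame index = 1512 × 24 + 23 = 36311.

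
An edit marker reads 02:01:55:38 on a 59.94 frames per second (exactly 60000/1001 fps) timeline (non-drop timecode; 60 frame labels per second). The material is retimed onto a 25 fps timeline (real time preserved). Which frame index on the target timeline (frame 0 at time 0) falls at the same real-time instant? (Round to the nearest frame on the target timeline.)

Source frame index: (2×3600 + 1×60 + 55) × 60 + 38 = 438938.
Real time: 438938 / (60000/1001) = 219688469/30000 s.
Target frame: (219688469/30000) × (25) = 219688469/1200 ≈ 183073.724 → 183074.

frame 183074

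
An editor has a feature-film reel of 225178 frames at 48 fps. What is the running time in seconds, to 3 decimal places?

Running time = 225178 × 1/48 = 112589/24 s ≈ 4691.208 s.

4691.208 seconds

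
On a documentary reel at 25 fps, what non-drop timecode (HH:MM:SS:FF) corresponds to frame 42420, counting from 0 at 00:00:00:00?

42420 ÷ 25 = 1696 full seconds, remainder 20 frames.
1696 s = 0 h 28 min 16 s.
Timecode: 00:28:16:20.

00:28:16:20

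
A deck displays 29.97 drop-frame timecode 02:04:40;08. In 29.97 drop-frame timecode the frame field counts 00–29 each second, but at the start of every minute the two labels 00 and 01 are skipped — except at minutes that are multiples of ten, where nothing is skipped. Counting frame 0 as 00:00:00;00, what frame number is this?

224184

As if non-drop at 30 labels/s: (2 × 3600 + 4 × 60 + 40) × 30 + 8 = 224408.
Minute boundaries passed: 124; those not divisible by 10: 124 − 12 = 112; dropped labels = 2 × 112 = 224.
Actual frame index = 224408 − 224 = 224184.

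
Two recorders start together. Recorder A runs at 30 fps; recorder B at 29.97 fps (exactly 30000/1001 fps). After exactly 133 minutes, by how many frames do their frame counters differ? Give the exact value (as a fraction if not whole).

133 min = 7980 s.
A emits 30 × 7980 = 239400 frames; B emits 30000/1001 × 7980 = 34200000/143.
Difference = 34200/143 frames (≈ 239.1608); B is behind A.

34200/143 frames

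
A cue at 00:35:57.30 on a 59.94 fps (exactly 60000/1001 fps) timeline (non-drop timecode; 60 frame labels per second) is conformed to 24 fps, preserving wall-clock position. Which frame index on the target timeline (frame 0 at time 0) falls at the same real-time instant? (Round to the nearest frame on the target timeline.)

frame 51832

Source frame index: (0×3600 + 35×60 + 57) × 60 + 30 = 129450.
Real time: 129450 / (60000/1001) = 863863/400 s.
Target frame: (863863/400) × (24) = 2591589/50 ≈ 51831.780 → 51832.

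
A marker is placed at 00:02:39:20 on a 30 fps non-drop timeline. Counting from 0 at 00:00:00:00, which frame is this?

Total seconds to the label: (0 × 3600 + 2 × 60 + 39) = 159.
Frame index = 159 × 30 + 20 = 4790.

frame 4790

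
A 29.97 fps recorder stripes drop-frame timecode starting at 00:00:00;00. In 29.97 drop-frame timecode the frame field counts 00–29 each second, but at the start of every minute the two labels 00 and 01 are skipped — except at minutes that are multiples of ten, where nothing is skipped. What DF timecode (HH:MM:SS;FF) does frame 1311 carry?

Each 10-minute DF block holds 10 × 60 × 30 − 9 × 2 = 17982 frames. 1311 ÷ 17982 → 0 full blocks, remainder 1311.
Within the partial block the first minute is 1800 frames and each further minute 1798, so 0 further minute boundaries passed. Total skipped labels = 18 × 0 + 2 × 0 = 0.
Non-drop label index = 1311 + 0 = 1311; at 30 labels/s that is 00:00:43:21, i.e. DF 00:00:43;21.

00:00:43;21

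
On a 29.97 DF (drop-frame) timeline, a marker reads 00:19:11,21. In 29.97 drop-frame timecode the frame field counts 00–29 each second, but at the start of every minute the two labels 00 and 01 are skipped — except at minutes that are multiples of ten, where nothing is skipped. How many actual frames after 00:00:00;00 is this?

34515

Complete 10-minute blocks: 1, each 17982 frames → 17982.
Remaining 9 whole minutes in the current block: 1800 + 8 × 1798 = 16184 frames.
Within the current minute: 11 × 30 + 21 − 2 = 349 (labels ;00/;01 skipped at this minute). Total = 17982 + 16184 + 349 = 34515.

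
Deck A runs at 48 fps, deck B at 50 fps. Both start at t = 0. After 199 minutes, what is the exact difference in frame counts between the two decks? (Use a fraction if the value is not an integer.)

199 min = 11940 s.
A emits 48 × 11940 = 573120 frames; B emits 50 × 11940 = 597000.
Difference = 23880 frames; B is ahead of A.

23880 frames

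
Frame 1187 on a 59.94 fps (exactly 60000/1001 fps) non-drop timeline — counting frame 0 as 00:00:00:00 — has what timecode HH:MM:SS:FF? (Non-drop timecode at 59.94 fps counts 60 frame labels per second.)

1187 ÷ 60 = 19 full seconds, remainder 47 frames.
19 s = 0 h 0 min 19 s.
Timecode: 00:00:19:47.

00:00:19:47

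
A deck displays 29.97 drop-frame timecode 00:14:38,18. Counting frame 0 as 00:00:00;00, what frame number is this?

26332

As if non-drop at 30 labels/s: (0 × 3600 + 14 × 60 + 38) × 30 + 18 = 26358.
Minute boundaries passed: 14; those not divisible by 10: 14 − 1 = 13; dropped labels = 2 × 13 = 26.
Actual frame index = 26358 − 26 = 26332.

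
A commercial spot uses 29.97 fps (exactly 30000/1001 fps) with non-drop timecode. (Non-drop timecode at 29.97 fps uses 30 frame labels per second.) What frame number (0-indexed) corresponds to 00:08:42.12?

frame 15672

Total seconds to the label: (0 × 3600 + 8 × 60 + 42) = 522.
Frame index = 522 × 30 + 12 = 15672.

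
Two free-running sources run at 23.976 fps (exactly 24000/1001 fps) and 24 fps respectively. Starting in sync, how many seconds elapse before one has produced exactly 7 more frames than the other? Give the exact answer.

The gap grows by |24 − 24000/1001| = 24/1001 frames per second.
Time for a 7-frame gap: 7 ÷ (24/1001) = 7007/24 s.

7007/24 seconds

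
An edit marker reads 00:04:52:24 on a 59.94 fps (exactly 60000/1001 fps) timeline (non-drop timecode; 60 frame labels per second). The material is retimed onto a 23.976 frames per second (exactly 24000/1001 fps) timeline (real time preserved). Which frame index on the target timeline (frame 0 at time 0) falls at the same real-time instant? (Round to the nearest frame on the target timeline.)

frame 7018

Source frame index: (0×3600 + 4×60 + 52) × 60 + 24 = 17544.
Real time: 17544 / (60000/1001) = 731731/2500 s.
Target frame: (731731/2500) × (24000/1001) = 35088/5 ≈ 7017.600 → 7018.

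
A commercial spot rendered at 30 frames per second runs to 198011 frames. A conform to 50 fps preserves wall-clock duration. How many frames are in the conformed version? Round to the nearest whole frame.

330018 frames

Frames at target rate = 198011 × (50) / (30) = 990055/3 ≈ 330018.333.
Nearest whole frame: 330018.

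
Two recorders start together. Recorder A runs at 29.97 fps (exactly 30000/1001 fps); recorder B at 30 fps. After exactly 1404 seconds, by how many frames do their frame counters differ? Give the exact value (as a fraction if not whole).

A emits 30000/1001 × 1404 = 3240000/77 frames; B emits 30 × 1404 = 42120.
Difference = 3240/77 frames (≈ 42.0779); B is ahead of A.

3240/77 frames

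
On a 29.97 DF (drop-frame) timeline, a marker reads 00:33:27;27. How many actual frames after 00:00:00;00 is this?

Complete 10-minute blocks: 3, each 17982 frames → 53946.
Remaining 3 whole minutes in the current block: 1800 + 2 × 1798 = 5396 frames.
Within the current minute: 27 × 30 + 27 − 2 = 835 (labels ;00/;01 skipped at this minute). Total = 53946 + 5396 + 835 = 60177.

60177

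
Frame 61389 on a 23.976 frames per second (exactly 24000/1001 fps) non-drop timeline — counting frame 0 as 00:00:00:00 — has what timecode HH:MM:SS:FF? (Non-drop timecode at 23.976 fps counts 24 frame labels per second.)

00:42:37:21

61389 ÷ 24 = 2557 full seconds, remainder 21 frames.
2557 s = 0 h 42 min 37 s.
Timecode: 00:42:37:21.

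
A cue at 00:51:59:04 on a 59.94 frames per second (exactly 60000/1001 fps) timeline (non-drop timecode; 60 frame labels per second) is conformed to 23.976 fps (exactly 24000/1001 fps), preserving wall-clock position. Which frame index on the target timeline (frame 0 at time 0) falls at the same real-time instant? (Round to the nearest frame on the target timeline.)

frame 74858

Source frame index: (0×3600 + 51×60 + 59) × 60 + 4 = 187144.
Real time: 187144 / (60000/1001) = 23416393/7500 s.
Target frame: (23416393/7500) × (24000/1001) = 374288/5 ≈ 74857.600 → 74858.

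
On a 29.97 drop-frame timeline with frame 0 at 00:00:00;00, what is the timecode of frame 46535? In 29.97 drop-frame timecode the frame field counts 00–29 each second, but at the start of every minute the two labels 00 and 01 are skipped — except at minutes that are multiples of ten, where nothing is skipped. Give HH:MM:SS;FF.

00:25:52;21

Each 10-minute DF block holds 10 × 60 × 30 − 9 × 2 = 17982 frames. 46535 ÷ 17982 → 2 full blocks, remainder 10571.
Within the partial block the first minute is 1800 frames and each further minute 1798, so 5 further minute boundaries passed. Total skipped labels = 18 × 2 + 2 × 5 = 46.
Non-drop label index = 46535 + 46 = 46581; at 30 labels/s that is 00:25:52:21, i.e. DF 00:25:52;21.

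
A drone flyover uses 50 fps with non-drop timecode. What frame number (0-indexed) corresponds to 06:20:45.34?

frame 1142284

Total seconds to the label: (6 × 3600 + 20 × 60 + 45) = 22845.
Frame index = 22845 × 50 + 34 = 1142284.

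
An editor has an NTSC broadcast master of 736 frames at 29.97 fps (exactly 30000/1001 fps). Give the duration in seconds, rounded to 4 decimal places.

Running time = 736 × 1001/30000 = 46046/1875 s ≈ 24.5579 s.

24.5579 seconds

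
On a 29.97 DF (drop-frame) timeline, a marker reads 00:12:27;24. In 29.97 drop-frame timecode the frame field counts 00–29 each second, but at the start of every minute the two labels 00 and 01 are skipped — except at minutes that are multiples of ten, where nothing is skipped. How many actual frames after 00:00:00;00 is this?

22412

Complete 10-minute blocks: 1, each 17982 frames → 17982.
Remaining 2 whole minutes in the current block: 1800 + 1 × 1798 = 3598 frames.
Within the current minute: 27 × 30 + 24 − 2 = 832 (labels ;00/;01 skipped at this minute). Total = 17982 + 3598 + 832 = 22412.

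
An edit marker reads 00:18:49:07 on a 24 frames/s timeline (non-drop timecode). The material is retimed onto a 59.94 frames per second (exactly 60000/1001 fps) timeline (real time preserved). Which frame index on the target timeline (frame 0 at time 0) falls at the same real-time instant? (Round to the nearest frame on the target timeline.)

frame 67690

Source frame index: (0×3600 + 18×60 + 49) × 24 + 7 = 27103.
Real time: 27103 / (24) = 27103/24 s.
Target frame: (27103/24) × (60000/1001) = 67757500/1001 ≈ 67689.810 → 67690.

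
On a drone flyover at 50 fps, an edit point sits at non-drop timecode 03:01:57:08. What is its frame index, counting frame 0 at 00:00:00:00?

Total seconds to the label: (3 × 3600 + 1 × 60 + 57) = 10917.
Frame index = 10917 × 50 + 8 = 545858.

frame 545858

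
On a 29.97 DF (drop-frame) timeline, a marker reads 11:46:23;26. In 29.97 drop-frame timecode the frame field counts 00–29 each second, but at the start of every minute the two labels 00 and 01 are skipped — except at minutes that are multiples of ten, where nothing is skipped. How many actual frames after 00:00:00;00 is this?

Complete 10-minute blocks: 70, each 17982 frames → 1258740.
Remaining 6 whole minutes in the current block: 1800 + 5 × 1798 = 10790 frames.
Within the current minute: 23 × 30 + 26 − 2 = 714 (labels ;00/;01 skipped at this minute). Total = 1258740 + 10790 + 714 = 1270244.

1270244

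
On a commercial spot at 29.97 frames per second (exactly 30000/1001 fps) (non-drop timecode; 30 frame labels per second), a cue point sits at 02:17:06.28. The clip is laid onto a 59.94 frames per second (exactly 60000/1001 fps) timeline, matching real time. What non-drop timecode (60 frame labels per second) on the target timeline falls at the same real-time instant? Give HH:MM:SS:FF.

02:17:06:56

Source frame index: (2×3600 + 17×60 + 6) × 30 + 28 = 246808.
Real time: 246808 / (30000/1001) = 30881851/3750 s.
Target frame: (30881851/3750) × (60000/1001) = 493616.
At 60 labels/s: frame 493616 → 02:17:06:56.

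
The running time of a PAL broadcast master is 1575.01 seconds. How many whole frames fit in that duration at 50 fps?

78750 frames

Frames = 1575.01 × 50 = 157501/2 ≈ 78750.5000.
Complete frames: 78750.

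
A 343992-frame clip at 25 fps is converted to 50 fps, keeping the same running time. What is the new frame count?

Target frames = source frames × (target rate / source rate) = 343992 × (50)/(25) = 343992 × 2 = 687984.

687984 frames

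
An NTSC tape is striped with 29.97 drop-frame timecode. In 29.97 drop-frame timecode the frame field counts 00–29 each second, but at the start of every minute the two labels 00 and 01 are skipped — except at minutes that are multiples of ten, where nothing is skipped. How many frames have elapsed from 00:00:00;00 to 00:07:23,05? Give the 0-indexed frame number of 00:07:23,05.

13281

As if non-drop at 30 labels/s: (0 × 3600 + 7 × 60 + 23) × 30 + 5 = 13295.
Minute boundaries passed: 7; those not divisible by 10: 7 − 0 = 7; dropped labels = 2 × 7 = 14.
Actual frame index = 13295 − 14 = 13281.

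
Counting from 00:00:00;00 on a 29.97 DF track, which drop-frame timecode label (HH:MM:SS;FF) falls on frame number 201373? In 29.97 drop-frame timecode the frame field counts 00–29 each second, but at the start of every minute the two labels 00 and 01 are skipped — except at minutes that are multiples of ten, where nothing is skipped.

Each 10-minute DF block holds 10 × 60 × 30 − 9 × 2 = 17982 frames. 201373 ÷ 17982 → 11 full blocks, remainder 3571.
Within the partial block the first minute is 1800 frames and each further minute 1798, so 1 further minute boundary passed. Total skipped labels = 18 × 11 + 2 × 1 = 200.
Non-drop label index = 201373 + 200 = 201573; at 30 labels/s that is 01:51:59:03, i.e. DF 01:51:59;03.

01:51:59;03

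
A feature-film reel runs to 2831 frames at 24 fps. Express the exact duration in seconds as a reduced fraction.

2831/24 seconds

Running time = 2831 ÷ (24) = 2831 × 1/24 = 2831/24 s.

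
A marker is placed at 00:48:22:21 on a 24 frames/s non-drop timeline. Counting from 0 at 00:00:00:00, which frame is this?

frame 69669

Total seconds to the label: (0 × 3600 + 48 × 60 + 22) = 2902.
Frame index = 2902 × 24 + 21 = 69669.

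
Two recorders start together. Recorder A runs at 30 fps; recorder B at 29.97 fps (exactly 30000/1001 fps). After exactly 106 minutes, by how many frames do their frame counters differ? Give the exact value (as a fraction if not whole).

106 min = 6360 s.
A emits 30 × 6360 = 190800 frames; B emits 30000/1001 × 6360 = 190800000/1001.
Difference = 190800/1001 frames (≈ 190.6094); B is behind A.

190800/1001 frames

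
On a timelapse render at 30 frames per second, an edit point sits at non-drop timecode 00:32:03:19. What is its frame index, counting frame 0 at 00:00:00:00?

Total seconds to the label: (0 × 3600 + 32 × 60 + 3) = 1923.
Frame index = 1923 × 30 + 19 = 57709.

57709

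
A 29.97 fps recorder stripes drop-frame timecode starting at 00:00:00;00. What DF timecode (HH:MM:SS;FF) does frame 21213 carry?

Each 10-minute DF block holds 10 × 60 × 30 − 9 × 2 = 17982 frames. 21213 ÷ 17982 → 1 full block, remainder 3231.
Within the partial block the first minute is 1800 frames and each further minute 1798, so 1 further minute boundary passed. Total skipped labels = 18 × 1 + 2 × 1 = 20.
Non-drop label index = 21213 + 20 = 21233; at 30 labels/s that is 00:11:47:23, i.e. DF 00:11:47;23.

00:11:47;23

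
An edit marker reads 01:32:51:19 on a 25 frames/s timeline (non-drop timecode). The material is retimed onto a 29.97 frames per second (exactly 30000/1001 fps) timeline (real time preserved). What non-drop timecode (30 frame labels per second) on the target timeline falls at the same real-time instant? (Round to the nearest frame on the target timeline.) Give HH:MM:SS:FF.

01:32:46:06

Source frame index: (1×3600 + 32×60 + 51) × 25 + 19 = 139294.
Real time: 139294 / (25) = 139294/25 s.
Target frame: (139294/25) × (30000/1001) = 167152800/1001 ≈ 166985.814 → 166986.
At 30 labels/s: frame 166986 → 01:32:46:06.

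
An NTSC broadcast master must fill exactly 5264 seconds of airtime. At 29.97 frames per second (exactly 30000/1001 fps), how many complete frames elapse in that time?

Frames = 5264 × 30000/1001 = 22560000/143 ≈ 157762.2378.
Complete frames: 157762.

157762 frames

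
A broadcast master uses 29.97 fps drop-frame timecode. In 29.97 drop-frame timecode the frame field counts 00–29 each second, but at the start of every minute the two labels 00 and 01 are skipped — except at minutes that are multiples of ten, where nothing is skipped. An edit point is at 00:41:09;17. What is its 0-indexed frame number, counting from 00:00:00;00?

Complete 10-minute blocks: 4, each 17982 frames → 71928.
Remaining 1 whole minute in the current block: 1800 + 0 × 1798 = 1800 frames.
Within the current minute: 9 × 30 + 17 − 2 = 285 (labels ;00/;01 skipped at this minute). Total = 71928 + 1800 + 285 = 74013.

74013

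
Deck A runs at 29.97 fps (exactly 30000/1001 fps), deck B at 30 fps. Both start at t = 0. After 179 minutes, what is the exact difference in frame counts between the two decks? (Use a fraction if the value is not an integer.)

179 min = 10740 s.
A emits 30000/1001 × 10740 = 322200000/1001 frames; B emits 30 × 10740 = 322200.
Difference = 322200/1001 frames (≈ 321.8781); B is ahead of A.

322200/1001 frames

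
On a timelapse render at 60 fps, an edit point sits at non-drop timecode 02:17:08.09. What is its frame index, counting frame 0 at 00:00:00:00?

Total seconds to the label: (2 × 3600 + 17 × 60 + 8) = 8228.
Frame index = 8228 × 60 + 9 = 493689.

frame 493689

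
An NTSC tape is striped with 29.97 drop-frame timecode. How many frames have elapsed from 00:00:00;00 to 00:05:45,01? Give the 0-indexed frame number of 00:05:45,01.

As if non-drop at 30 labels/s: (0 × 3600 + 5 × 60 + 45) × 30 + 1 = 10351.
Minute boundaries passed: 5; those not divisible by 10: 5 − 0 = 5; dropped labels = 2 × 5 = 10.
Actual frame index = 10351 − 10 = 10341.

10341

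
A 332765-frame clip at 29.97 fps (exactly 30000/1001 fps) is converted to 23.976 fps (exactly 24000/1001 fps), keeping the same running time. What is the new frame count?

Target frames = source frames × (target rate / source rate) = 332765 × (24000/1001)/(30000/1001) = 332765 × 4/5 = 266212.

266212 frames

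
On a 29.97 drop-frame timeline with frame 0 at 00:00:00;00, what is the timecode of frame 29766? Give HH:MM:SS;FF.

00:16:33;06

Each 10-minute DF block holds 10 × 60 × 30 − 9 × 2 = 17982 frames. 29766 ÷ 17982 → 1 full block, remainder 11784.
Within the partial block the first minute is 1800 frames and each further minute 1798, so 6 further minute boundaries passed. Total skipped labels = 18 × 1 + 2 × 6 = 30.
Non-drop label index = 29766 + 30 = 29796; at 30 labels/s that is 00:16:33:06, i.e. DF 00:16:33;06.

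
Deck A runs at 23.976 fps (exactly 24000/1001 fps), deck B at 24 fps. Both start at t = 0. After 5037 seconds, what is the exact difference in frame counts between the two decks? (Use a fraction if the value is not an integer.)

A emits 24000/1001 × 5037 = 120888000/1001 frames; B emits 24 × 5037 = 120888.
Difference = 120888/1001 frames (≈ 120.7672); B is ahead of A.

120888/1001 frames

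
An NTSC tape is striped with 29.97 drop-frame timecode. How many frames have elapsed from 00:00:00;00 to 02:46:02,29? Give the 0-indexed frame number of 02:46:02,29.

As if non-drop at 30 labels/s: (2 × 3600 + 46 × 60 + 2) × 30 + 29 = 298889.
Minute boundaries passed: 166; those not divisible by 10: 166 − 16 = 150; dropped labels = 2 × 150 = 300.
Actual frame index = 298889 − 300 = 298589.

298589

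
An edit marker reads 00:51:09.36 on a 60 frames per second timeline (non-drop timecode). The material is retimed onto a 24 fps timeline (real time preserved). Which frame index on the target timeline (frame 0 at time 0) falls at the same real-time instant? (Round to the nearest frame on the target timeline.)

frame 73670

Source frame index: (0×3600 + 51×60 + 9) × 60 + 36 = 184176.
Real time: 184176 / (60) = 15348/5 s.
Target frame: (15348/5) × (24) = 368352/5 ≈ 73670.400 → 73670.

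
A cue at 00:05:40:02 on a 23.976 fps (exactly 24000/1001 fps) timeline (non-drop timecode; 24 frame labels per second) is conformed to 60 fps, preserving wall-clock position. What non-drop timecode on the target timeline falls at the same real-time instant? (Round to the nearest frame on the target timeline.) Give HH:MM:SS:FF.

00:05:40:25

Source frame index: (0×3600 + 5×60 + 40) × 24 + 2 = 8162.
Real time: 8162 / (24000/1001) = 4085081/12000 s.
Target frame: (4085081/12000) × (60) = 4085081/200 ≈ 20425.405 → 20425.
At 60 labels/s: frame 20425 → 00:05:40:25.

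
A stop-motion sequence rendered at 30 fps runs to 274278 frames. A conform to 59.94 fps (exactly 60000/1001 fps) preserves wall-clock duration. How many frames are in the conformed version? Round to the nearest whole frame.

Frames at target rate = 274278 × (60000/1001) / (30) = 548556000/1001 ≈ 548007.992.
Nearest whole frame: 548008.

548008 frames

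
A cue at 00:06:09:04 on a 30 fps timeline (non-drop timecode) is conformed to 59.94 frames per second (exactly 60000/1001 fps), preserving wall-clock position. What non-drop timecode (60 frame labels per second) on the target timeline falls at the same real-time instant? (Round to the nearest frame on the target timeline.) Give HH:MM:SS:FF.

00:06:08:46

Source frame index: (0×3600 + 6×60 + 9) × 30 + 4 = 11074.
Real time: 11074 / (30) = 5537/15 s.
Target frame: (5537/15) × (60000/1001) = 3164000/143 ≈ 22125.874 → 22126.
At 60 labels/s: frame 22126 → 00:06:08:46.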